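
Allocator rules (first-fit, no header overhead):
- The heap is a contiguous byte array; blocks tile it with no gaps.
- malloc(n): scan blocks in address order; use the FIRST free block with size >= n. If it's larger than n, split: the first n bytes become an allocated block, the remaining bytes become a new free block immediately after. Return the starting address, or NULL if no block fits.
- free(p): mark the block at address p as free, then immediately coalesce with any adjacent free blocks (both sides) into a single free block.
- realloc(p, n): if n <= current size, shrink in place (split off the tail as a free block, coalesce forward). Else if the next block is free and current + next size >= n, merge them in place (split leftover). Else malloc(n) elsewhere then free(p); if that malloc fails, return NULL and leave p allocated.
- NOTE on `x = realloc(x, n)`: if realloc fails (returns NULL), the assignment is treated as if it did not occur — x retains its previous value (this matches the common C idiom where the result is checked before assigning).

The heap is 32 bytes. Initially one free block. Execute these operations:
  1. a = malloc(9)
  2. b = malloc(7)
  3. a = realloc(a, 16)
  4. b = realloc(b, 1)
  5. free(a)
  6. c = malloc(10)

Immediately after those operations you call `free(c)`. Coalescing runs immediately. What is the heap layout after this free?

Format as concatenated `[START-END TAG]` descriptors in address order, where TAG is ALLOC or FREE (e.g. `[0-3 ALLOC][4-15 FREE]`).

Op 1: a = malloc(9) -> a = 0; heap: [0-8 ALLOC][9-31 FREE]
Op 2: b = malloc(7) -> b = 9; heap: [0-8 ALLOC][9-15 ALLOC][16-31 FREE]
Op 3: a = realloc(a, 16) -> a = 16; heap: [0-8 FREE][9-15 ALLOC][16-31 ALLOC]
Op 4: b = realloc(b, 1) -> b = 9; heap: [0-8 FREE][9-9 ALLOC][10-15 FREE][16-31 ALLOC]
Op 5: free(a) -> (freed a); heap: [0-8 FREE][9-9 ALLOC][10-31 FREE]
Op 6: c = malloc(10) -> c = 10; heap: [0-8 FREE][9-9 ALLOC][10-19 ALLOC][20-31 FREE]
free(c): c = 10 -> block [10-19 ALLOC]; mark free, coalesce with adjacent free neighbors -> [0-8 FREE][9-9 ALLOC][10-31 FREE]

Answer: [0-8 FREE][9-9 ALLOC][10-31 FREE]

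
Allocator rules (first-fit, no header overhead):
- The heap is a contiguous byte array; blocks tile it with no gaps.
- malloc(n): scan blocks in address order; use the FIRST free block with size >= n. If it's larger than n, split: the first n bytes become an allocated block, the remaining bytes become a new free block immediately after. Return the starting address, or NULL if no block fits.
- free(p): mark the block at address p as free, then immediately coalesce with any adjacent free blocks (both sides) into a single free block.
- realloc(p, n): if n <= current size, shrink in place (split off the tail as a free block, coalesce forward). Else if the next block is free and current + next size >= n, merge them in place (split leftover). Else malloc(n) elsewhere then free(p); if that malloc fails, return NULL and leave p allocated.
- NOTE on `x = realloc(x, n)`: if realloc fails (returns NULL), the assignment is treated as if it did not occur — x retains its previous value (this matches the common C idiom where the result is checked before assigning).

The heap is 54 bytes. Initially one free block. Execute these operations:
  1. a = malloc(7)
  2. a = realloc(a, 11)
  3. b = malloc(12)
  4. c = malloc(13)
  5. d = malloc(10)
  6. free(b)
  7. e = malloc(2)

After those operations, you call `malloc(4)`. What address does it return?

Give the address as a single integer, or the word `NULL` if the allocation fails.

Op 1: a = malloc(7) -> a = 0; heap: [0-6 ALLOC][7-53 FREE]
Op 2: a = realloc(a, 11) -> a = 0; heap: [0-10 ALLOC][11-53 FREE]
Op 3: b = malloc(12) -> b = 11; heap: [0-10 ALLOC][11-22 ALLOC][23-53 FREE]
Op 4: c = malloc(13) -> c = 23; heap: [0-10 ALLOC][11-22 ALLOC][23-35 ALLOC][36-53 FREE]
Op 5: d = malloc(10) -> d = 36; heap: [0-10 ALLOC][11-22 ALLOC][23-35 ALLOC][36-45 ALLOC][46-53 FREE]
Op 6: free(b) -> (freed b); heap: [0-10 ALLOC][11-22 FREE][23-35 ALLOC][36-45 ALLOC][46-53 FREE]
Op 7: e = malloc(2) -> e = 11; heap: [0-10 ALLOC][11-12 ALLOC][13-22 FREE][23-35 ALLOC][36-45 ALLOC][46-53 FREE]
malloc(4): first-fit scan over [0-10 ALLOC][11-12 ALLOC][13-22 FREE][23-35 ALLOC][36-45 ALLOC][46-53 FREE] -> 13

Answer: 13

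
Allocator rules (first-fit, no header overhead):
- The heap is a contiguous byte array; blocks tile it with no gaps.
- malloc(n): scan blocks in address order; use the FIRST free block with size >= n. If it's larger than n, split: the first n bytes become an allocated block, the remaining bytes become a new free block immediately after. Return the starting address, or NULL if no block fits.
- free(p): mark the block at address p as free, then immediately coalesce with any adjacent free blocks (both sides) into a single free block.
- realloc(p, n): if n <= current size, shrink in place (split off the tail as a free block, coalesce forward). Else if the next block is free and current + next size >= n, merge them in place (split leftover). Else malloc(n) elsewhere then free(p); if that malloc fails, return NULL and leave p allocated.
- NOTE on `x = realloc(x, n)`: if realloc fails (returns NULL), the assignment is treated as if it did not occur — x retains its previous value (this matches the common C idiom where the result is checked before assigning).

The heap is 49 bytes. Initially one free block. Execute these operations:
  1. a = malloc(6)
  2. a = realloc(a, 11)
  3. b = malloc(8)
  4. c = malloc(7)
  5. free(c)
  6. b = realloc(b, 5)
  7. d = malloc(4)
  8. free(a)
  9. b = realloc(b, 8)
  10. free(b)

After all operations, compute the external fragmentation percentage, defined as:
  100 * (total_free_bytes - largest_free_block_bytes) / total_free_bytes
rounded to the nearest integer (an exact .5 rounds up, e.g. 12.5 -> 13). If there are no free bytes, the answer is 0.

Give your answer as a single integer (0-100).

Answer: 36

Derivation:
Op 1: a = malloc(6) -> a = 0; heap: [0-5 ALLOC][6-48 FREE]
Op 2: a = realloc(a, 11) -> a = 0; heap: [0-10 ALLOC][11-48 FREE]
Op 3: b = malloc(8) -> b = 11; heap: [0-10 ALLOC][11-18 ALLOC][19-48 FREE]
Op 4: c = malloc(7) -> c = 19; heap: [0-10 ALLOC][11-18 ALLOC][19-25 ALLOC][26-48 FREE]
Op 5: free(c) -> (freed c); heap: [0-10 ALLOC][11-18 ALLOC][19-48 FREE]
Op 6: b = realloc(b, 5) -> b = 11; heap: [0-10 ALLOC][11-15 ALLOC][16-48 FREE]
Op 7: d = malloc(4) -> d = 16; heap: [0-10 ALLOC][11-15 ALLOC][16-19 ALLOC][20-48 FREE]
Op 8: free(a) -> (freed a); heap: [0-10 FREE][11-15 ALLOC][16-19 ALLOC][20-48 FREE]
Op 9: b = realloc(b, 8) -> b = 0; heap: [0-7 ALLOC][8-15 FREE][16-19 ALLOC][20-48 FREE]
Op 10: free(b) -> (freed b); heap: [0-15 FREE][16-19 ALLOC][20-48 FREE]
Free blocks: [16 29] total_free=45 largest=29 -> 100*(45-29)/45 = 1600/45 ≈ 35.556 -> rounds to 36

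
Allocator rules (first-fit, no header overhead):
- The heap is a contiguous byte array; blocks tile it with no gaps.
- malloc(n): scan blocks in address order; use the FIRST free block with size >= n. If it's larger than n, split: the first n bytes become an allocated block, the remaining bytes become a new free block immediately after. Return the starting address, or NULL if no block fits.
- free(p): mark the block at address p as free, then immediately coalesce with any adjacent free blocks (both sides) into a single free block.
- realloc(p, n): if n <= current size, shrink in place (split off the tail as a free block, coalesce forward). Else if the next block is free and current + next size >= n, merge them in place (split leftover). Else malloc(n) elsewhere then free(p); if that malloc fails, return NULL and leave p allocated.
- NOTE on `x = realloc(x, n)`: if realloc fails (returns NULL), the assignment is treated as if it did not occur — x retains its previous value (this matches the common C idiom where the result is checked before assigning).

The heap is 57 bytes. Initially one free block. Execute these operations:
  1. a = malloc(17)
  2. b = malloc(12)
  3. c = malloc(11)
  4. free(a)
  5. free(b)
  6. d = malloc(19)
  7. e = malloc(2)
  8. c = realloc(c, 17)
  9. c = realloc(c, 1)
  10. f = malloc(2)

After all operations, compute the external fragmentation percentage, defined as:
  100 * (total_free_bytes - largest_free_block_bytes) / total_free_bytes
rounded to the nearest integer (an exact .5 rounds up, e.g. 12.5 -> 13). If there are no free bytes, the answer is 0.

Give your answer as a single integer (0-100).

Op 1: a = malloc(17) -> a = 0; heap: [0-16 ALLOC][17-56 FREE]
Op 2: b = malloc(12) -> b = 17; heap: [0-16 ALLOC][17-28 ALLOC][29-56 FREE]
Op 3: c = malloc(11) -> c = 29; heap: [0-16 ALLOC][17-28 ALLOC][29-39 ALLOC][40-56 FREE]
Op 4: free(a) -> (freed a); heap: [0-16 FREE][17-28 ALLOC][29-39 ALLOC][40-56 FREE]
Op 5: free(b) -> (freed b); heap: [0-28 FREE][29-39 ALLOC][40-56 FREE]
Op 6: d = malloc(19) -> d = 0; heap: [0-18 ALLOC][19-28 FREE][29-39 ALLOC][40-56 FREE]
Op 7: e = malloc(2) -> e = 19; heap: [0-18 ALLOC][19-20 ALLOC][21-28 FREE][29-39 ALLOC][40-56 FREE]
Op 8: c = realloc(c, 17) -> c = 29; heap: [0-18 ALLOC][19-20 ALLOC][21-28 FREE][29-45 ALLOC][46-56 FREE]
Op 9: c = realloc(c, 1) -> c = 29; heap: [0-18 ALLOC][19-20 ALLOC][21-28 FREE][29-29 ALLOC][30-56 FREE]
Op 10: f = malloc(2) -> f = 21; heap: [0-18 ALLOC][19-20 ALLOC][21-22 ALLOC][23-28 FREE][29-29 ALLOC][30-56 FREE]
Free blocks: [6 27] total_free=33 largest=27 -> 100*(33-27)/33 = 600/33 ≈ 18.182 -> rounds to 18

Answer: 18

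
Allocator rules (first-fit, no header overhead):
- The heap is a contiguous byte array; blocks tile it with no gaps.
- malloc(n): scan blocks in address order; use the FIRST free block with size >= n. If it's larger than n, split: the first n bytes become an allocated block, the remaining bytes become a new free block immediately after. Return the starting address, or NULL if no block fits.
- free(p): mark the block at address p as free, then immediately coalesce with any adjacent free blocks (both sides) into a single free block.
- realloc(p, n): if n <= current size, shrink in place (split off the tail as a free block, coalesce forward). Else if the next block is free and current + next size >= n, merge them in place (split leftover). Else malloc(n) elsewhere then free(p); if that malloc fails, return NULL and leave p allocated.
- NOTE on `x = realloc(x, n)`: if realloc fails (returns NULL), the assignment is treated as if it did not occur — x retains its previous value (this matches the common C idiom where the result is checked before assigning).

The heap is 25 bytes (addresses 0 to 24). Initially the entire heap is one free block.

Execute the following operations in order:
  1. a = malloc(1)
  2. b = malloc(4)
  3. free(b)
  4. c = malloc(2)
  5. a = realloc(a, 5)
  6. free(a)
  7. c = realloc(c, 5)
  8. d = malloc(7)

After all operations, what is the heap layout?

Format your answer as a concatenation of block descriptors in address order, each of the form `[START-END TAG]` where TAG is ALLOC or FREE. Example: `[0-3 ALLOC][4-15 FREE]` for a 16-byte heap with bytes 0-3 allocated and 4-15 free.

Answer: [0-0 FREE][1-5 ALLOC][6-12 ALLOC][13-24 FREE]

Derivation:
Op 1: a = malloc(1) -> a = 0; heap: [0-0 ALLOC][1-24 FREE]
Op 2: b = malloc(4) -> b = 1; heap: [0-0 ALLOC][1-4 ALLOC][5-24 FREE]
Op 3: free(b) -> (freed b); heap: [0-0 ALLOC][1-24 FREE]
Op 4: c = malloc(2) -> c = 1; heap: [0-0 ALLOC][1-2 ALLOC][3-24 FREE]
Op 5: a = realloc(a, 5) -> a = 3; heap: [0-0 FREE][1-2 ALLOC][3-7 ALLOC][8-24 FREE]
Op 6: free(a) -> (freed a); heap: [0-0 FREE][1-2 ALLOC][3-24 FREE]
Op 7: c = realloc(c, 5) -> c = 1; heap: [0-0 FREE][1-5 ALLOC][6-24 FREE]
Op 8: d = malloc(7) -> d = 6; heap: [0-0 FREE][1-5 ALLOC][6-12 ALLOC][13-24 FREE]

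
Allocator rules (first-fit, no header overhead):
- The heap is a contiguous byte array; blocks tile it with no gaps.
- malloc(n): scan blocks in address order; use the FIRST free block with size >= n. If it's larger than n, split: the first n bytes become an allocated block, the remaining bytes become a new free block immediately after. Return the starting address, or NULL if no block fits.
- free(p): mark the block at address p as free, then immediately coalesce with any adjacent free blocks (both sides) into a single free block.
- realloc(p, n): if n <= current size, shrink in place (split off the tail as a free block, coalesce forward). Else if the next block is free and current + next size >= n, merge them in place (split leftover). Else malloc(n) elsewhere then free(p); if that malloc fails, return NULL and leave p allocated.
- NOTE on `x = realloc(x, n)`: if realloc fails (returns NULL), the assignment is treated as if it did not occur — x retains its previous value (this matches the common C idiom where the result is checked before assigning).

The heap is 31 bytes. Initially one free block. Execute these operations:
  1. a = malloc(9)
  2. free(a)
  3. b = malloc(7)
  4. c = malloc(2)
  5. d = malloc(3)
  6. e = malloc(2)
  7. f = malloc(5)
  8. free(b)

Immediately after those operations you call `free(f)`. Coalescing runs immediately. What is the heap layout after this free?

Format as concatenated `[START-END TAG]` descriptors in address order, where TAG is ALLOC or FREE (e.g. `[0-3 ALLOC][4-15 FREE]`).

Answer: [0-6 FREE][7-8 ALLOC][9-11 ALLOC][12-13 ALLOC][14-30 FREE]

Derivation:
Op 1: a = malloc(9) -> a = 0; heap: [0-8 ALLOC][9-30 FREE]
Op 2: free(a) -> (freed a); heap: [0-30 FREE]
Op 3: b = malloc(7) -> b = 0; heap: [0-6 ALLOC][7-30 FREE]
Op 4: c = malloc(2) -> c = 7; heap: [0-6 ALLOC][7-8 ALLOC][9-30 FREE]
Op 5: d = malloc(3) -> d = 9; heap: [0-6 ALLOC][7-8 ALLOC][9-11 ALLOC][12-30 FREE]
Op 6: e = malloc(2) -> e = 12; heap: [0-6 ALLOC][7-8 ALLOC][9-11 ALLOC][12-13 ALLOC][14-30 FREE]
Op 7: f = malloc(5) -> f = 14; heap: [0-6 ALLOC][7-8 ALLOC][9-11 ALLOC][12-13 ALLOC][14-18 ALLOC][19-30 FREE]
Op 8: free(b) -> (freed b); heap: [0-6 FREE][7-8 ALLOC][9-11 ALLOC][12-13 ALLOC][14-18 ALLOC][19-30 FREE]
free(f): f = 14 -> block [14-18 ALLOC]; mark free, coalesce with adjacent free neighbors -> [0-6 FREE][7-8 ALLOC][9-11 ALLOC][12-13 ALLOC][14-30 FREE]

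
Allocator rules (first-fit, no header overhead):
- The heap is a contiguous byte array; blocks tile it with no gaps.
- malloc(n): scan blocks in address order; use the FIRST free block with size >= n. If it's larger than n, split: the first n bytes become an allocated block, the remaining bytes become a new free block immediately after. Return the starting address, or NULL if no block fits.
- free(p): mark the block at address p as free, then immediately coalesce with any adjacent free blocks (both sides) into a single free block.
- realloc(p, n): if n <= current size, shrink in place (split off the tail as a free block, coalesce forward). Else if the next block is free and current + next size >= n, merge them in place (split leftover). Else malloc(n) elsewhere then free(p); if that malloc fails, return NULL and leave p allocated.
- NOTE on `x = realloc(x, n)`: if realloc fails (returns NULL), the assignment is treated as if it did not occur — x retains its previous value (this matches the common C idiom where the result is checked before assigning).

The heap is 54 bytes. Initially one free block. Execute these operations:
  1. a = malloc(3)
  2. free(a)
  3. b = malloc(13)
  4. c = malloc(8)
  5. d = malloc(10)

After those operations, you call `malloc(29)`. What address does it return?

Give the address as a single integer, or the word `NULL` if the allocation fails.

Answer: NULL

Derivation:
Op 1: a = malloc(3) -> a = 0; heap: [0-2 ALLOC][3-53 FREE]
Op 2: free(a) -> (freed a); heap: [0-53 FREE]
Op 3: b = malloc(13) -> b = 0; heap: [0-12 ALLOC][13-53 FREE]
Op 4: c = malloc(8) -> c = 13; heap: [0-12 ALLOC][13-20 ALLOC][21-53 FREE]
Op 5: d = malloc(10) -> d = 21; heap: [0-12 ALLOC][13-20 ALLOC][21-30 ALLOC][31-53 FREE]
malloc(29): first-fit scan over [0-12 ALLOC][13-20 ALLOC][21-30 ALLOC][31-53 FREE] -> NULL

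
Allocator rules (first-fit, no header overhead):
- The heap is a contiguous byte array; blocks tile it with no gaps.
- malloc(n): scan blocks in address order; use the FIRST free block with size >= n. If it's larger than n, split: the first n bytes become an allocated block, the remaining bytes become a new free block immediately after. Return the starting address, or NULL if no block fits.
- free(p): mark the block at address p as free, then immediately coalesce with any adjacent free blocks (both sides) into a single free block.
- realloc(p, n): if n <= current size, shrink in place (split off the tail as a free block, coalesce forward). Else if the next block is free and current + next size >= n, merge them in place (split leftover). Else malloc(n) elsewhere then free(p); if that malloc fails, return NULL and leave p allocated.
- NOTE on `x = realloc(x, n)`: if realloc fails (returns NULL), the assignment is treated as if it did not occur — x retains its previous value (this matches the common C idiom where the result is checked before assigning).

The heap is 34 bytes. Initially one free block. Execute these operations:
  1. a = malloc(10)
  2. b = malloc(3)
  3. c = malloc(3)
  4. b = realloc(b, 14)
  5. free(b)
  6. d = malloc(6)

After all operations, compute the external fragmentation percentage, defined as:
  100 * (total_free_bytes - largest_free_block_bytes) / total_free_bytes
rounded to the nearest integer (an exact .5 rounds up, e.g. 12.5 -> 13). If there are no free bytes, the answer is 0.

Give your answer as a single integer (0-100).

Answer: 20

Derivation:
Op 1: a = malloc(10) -> a = 0; heap: [0-9 ALLOC][10-33 FREE]
Op 2: b = malloc(3) -> b = 10; heap: [0-9 ALLOC][10-12 ALLOC][13-33 FREE]
Op 3: c = malloc(3) -> c = 13; heap: [0-9 ALLOC][10-12 ALLOC][13-15 ALLOC][16-33 FREE]
Op 4: b = realloc(b, 14) -> b = 16; heap: [0-9 ALLOC][10-12 FREE][13-15 ALLOC][16-29 ALLOC][30-33 FREE]
Op 5: free(b) -> (freed b); heap: [0-9 ALLOC][10-12 FREE][13-15 ALLOC][16-33 FREE]
Op 6: d = malloc(6) -> d = 16; heap: [0-9 ALLOC][10-12 FREE][13-15 ALLOC][16-21 ALLOC][22-33 FREE]
Free blocks: [3 12] total_free=15 largest=12 -> 100*(15-12)/15 = 300/15 = 20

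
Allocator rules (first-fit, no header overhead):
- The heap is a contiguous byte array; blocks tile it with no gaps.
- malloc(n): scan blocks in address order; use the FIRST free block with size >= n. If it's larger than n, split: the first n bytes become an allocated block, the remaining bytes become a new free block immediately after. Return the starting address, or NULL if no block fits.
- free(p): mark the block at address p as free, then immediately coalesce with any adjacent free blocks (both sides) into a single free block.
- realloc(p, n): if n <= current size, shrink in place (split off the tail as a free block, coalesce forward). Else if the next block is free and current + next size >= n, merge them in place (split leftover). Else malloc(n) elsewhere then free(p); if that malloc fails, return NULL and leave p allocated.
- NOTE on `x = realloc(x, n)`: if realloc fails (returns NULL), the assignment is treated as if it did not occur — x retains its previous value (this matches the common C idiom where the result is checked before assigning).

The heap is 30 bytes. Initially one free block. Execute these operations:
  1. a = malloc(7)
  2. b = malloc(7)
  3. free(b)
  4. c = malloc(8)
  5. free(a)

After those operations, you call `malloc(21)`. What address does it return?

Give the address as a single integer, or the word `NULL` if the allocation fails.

Op 1: a = malloc(7) -> a = 0; heap: [0-6 ALLOC][7-29 FREE]
Op 2: b = malloc(7) -> b = 7; heap: [0-6 ALLOC][7-13 ALLOC][14-29 FREE]
Op 3: free(b) -> (freed b); heap: [0-6 ALLOC][7-29 FREE]
Op 4: c = malloc(8) -> c = 7; heap: [0-6 ALLOC][7-14 ALLOC][15-29 FREE]
Op 5: free(a) -> (freed a); heap: [0-6 FREE][7-14 ALLOC][15-29 FREE]
malloc(21): first-fit scan over [0-6 FREE][7-14 ALLOC][15-29 FREE] -> NULL

Answer: NULL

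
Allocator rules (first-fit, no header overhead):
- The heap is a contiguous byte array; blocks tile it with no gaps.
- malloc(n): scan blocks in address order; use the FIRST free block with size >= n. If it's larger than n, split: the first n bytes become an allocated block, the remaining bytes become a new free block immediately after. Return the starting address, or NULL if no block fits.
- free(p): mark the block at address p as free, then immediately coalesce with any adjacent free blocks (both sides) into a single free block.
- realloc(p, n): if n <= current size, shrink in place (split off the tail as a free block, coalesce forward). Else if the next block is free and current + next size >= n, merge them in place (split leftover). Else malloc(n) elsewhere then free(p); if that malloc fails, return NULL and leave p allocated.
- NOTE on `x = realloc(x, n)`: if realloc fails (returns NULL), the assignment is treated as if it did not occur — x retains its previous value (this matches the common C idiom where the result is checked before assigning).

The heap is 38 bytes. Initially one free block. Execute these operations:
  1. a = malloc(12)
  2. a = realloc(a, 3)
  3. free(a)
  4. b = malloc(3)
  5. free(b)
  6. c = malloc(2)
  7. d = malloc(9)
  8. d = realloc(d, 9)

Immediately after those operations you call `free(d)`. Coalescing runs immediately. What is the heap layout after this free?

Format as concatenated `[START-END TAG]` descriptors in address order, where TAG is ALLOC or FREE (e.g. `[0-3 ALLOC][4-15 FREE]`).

Op 1: a = malloc(12) -> a = 0; heap: [0-11 ALLOC][12-37 FREE]
Op 2: a = realloc(a, 3) -> a = 0; heap: [0-2 ALLOC][3-37 FREE]
Op 3: free(a) -> (freed a); heap: [0-37 FREE]
Op 4: b = malloc(3) -> b = 0; heap: [0-2 ALLOC][3-37 FREE]
Op 5: free(b) -> (freed b); heap: [0-37 FREE]
Op 6: c = malloc(2) -> c = 0; heap: [0-1 ALLOC][2-37 FREE]
Op 7: d = malloc(9) -> d = 2; heap: [0-1 ALLOC][2-10 ALLOC][11-37 FREE]
Op 8: d = realloc(d, 9) -> d = 2; heap: [0-1 ALLOC][2-10 ALLOC][11-37 FREE]
free(d): d = 2 -> block [2-10 ALLOC]; mark free, coalesce with adjacent free neighbors -> [0-1 ALLOC][2-37 FREE]

Answer: [0-1 ALLOC][2-37 FREE]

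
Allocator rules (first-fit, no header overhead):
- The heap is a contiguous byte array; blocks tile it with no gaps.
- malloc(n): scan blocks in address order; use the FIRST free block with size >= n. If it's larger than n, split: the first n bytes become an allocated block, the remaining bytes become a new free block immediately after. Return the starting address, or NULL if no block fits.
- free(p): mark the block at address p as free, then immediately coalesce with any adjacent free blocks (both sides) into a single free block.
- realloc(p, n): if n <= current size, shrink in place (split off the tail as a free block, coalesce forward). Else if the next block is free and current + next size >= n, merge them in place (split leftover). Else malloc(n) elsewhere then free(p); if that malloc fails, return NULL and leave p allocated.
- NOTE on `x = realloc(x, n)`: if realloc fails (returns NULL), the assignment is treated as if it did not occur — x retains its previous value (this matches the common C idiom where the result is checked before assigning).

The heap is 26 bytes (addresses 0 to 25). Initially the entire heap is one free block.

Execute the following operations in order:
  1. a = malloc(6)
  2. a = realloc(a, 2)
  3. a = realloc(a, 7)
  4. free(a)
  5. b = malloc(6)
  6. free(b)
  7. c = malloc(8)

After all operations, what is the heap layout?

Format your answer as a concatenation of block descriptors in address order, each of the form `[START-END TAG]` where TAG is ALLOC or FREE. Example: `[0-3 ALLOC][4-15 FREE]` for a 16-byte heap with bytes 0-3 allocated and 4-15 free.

Op 1: a = malloc(6) -> a = 0; heap: [0-5 ALLOC][6-25 FREE]
Op 2: a = realloc(a, 2) -> a = 0; heap: [0-1 ALLOC][2-25 FREE]
Op 3: a = realloc(a, 7) -> a = 0; heap: [0-6 ALLOC][7-25 FREE]
Op 4: free(a) -> (freed a); heap: [0-25 FREE]
Op 5: b = malloc(6) -> b = 0; heap: [0-5 ALLOC][6-25 FREE]
Op 6: free(b) -> (freed b); heap: [0-25 FREE]
Op 7: c = malloc(8) -> c = 0; heap: [0-7 ALLOC][8-25 FREE]

Answer: [0-7 ALLOC][8-25 FREE]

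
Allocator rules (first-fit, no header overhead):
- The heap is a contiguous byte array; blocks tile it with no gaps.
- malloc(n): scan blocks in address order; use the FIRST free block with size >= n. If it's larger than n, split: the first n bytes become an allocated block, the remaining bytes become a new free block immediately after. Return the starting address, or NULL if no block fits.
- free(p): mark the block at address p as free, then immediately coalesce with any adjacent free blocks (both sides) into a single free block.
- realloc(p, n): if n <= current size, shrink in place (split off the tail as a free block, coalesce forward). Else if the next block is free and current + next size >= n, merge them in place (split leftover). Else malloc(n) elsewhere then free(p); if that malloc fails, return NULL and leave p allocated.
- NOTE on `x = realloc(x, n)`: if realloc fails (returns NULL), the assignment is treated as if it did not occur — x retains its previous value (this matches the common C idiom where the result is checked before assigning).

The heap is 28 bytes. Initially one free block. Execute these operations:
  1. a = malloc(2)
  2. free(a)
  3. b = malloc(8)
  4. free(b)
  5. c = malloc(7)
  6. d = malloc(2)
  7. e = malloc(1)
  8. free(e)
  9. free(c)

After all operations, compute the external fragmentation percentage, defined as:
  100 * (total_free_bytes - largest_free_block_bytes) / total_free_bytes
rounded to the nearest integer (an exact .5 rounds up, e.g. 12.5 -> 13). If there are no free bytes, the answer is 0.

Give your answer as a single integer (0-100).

Answer: 27

Derivation:
Op 1: a = malloc(2) -> a = 0; heap: [0-1 ALLOC][2-27 FREE]
Op 2: free(a) -> (freed a); heap: [0-27 FREE]
Op 3: b = malloc(8) -> b = 0; heap: [0-7 ALLOC][8-27 FREE]
Op 4: free(b) -> (freed b); heap: [0-27 FREE]
Op 5: c = malloc(7) -> c = 0; heap: [0-6 ALLOC][7-27 FREE]
Op 6: d = malloc(2) -> d = 7; heap: [0-6 ALLOC][7-8 ALLOC][9-27 FREE]
Op 7: e = malloc(1) -> e = 9; heap: [0-6 ALLOC][7-8 ALLOC][9-9 ALLOC][10-27 FREE]
Op 8: free(e) -> (freed e); heap: [0-6 ALLOC][7-8 ALLOC][9-27 FREE]
Op 9: free(c) -> (freed c); heap: [0-6 FREE][7-8 ALLOC][9-27 FREE]
Free blocks: [7 19] total_free=26 largest=19 -> 100*(26-19)/26 = 700/26 ≈ 26.923 -> rounds to 27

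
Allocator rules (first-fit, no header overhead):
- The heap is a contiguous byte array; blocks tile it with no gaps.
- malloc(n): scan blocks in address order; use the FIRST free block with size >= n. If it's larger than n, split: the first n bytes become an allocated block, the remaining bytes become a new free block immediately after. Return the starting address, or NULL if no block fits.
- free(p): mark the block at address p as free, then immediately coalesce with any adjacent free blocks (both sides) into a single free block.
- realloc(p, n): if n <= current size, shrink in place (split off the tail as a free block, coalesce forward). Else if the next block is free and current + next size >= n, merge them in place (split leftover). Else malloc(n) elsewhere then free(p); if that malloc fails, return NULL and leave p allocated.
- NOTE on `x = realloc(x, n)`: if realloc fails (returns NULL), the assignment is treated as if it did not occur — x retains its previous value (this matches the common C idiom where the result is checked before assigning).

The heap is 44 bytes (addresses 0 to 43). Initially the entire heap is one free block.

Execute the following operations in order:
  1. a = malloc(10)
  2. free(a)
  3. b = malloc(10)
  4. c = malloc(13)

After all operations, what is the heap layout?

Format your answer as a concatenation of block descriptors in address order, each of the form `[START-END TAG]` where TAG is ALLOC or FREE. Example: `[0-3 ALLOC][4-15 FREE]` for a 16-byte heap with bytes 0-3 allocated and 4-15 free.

Answer: [0-9 ALLOC][10-22 ALLOC][23-43 FREE]

Derivation:
Op 1: a = malloc(10) -> a = 0; heap: [0-9 ALLOC][10-43 FREE]
Op 2: free(a) -> (freed a); heap: [0-43 FREE]
Op 3: b = malloc(10) -> b = 0; heap: [0-9 ALLOC][10-43 FREE]
Op 4: c = malloc(13) -> c = 10; heap: [0-9 ALLOC][10-22 ALLOC][23-43 FREE]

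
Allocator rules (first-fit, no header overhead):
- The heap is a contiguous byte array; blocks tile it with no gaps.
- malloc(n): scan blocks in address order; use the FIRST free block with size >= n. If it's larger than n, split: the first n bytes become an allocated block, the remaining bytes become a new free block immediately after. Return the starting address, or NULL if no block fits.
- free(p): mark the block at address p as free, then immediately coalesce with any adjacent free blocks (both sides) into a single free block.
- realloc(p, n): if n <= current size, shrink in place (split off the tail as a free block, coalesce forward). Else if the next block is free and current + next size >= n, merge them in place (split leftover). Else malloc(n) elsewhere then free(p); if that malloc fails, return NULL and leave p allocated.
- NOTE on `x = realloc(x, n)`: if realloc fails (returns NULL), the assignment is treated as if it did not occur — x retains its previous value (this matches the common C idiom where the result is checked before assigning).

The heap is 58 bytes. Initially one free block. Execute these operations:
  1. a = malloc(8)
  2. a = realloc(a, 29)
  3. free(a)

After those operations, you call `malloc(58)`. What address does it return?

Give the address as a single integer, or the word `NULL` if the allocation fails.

Op 1: a = malloc(8) -> a = 0; heap: [0-7 ALLOC][8-57 FREE]
Op 2: a = realloc(a, 29) -> a = 0; heap: [0-28 ALLOC][29-57 FREE]
Op 3: free(a) -> (freed a); heap: [0-57 FREE]
malloc(58): first-fit scan over [0-57 FREE] -> 0

Answer: 0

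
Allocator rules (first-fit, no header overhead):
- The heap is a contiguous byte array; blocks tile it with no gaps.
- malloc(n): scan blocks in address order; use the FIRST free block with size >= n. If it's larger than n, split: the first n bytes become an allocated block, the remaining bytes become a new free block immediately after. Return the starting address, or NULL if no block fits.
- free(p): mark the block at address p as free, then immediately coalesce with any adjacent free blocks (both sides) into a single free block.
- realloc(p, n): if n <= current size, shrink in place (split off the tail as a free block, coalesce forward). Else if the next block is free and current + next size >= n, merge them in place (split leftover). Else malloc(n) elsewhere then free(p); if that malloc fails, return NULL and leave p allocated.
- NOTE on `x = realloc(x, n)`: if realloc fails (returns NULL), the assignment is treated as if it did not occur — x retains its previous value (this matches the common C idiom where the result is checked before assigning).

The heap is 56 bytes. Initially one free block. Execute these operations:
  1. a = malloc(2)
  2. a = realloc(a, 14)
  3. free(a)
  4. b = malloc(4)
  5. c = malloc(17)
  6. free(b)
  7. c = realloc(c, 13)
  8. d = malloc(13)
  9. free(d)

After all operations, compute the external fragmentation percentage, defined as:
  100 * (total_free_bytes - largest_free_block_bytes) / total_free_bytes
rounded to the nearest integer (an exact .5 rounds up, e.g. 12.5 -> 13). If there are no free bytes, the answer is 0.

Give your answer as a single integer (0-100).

Op 1: a = malloc(2) -> a = 0; heap: [0-1 ALLOC][2-55 FREE]
Op 2: a = realloc(a, 14) -> a = 0; heap: [0-13 ALLOC][14-55 FREE]
Op 3: free(a) -> (freed a); heap: [0-55 FREE]
Op 4: b = malloc(4) -> b = 0; heap: [0-3 ALLOC][4-55 FREE]
Op 5: c = malloc(17) -> c = 4; heap: [0-3 ALLOC][4-20 ALLOC][21-55 FREE]
Op 6: free(b) -> (freed b); heap: [0-3 FREE][4-20 ALLOC][21-55 FREE]
Op 7: c = realloc(c, 13) -> c = 4; heap: [0-3 FREE][4-16 ALLOC][17-55 FREE]
Op 8: d = malloc(13) -> d = 17; heap: [0-3 FREE][4-16 ALLOC][17-29 ALLOC][30-55 FREE]
Op 9: free(d) -> (freed d); heap: [0-3 FREE][4-16 ALLOC][17-55 FREE]
Free blocks: [4 39] total_free=43 largest=39 -> 100*(43-39)/43 = 400/43 ≈ 9.302 -> rounds to 9

Answer: 9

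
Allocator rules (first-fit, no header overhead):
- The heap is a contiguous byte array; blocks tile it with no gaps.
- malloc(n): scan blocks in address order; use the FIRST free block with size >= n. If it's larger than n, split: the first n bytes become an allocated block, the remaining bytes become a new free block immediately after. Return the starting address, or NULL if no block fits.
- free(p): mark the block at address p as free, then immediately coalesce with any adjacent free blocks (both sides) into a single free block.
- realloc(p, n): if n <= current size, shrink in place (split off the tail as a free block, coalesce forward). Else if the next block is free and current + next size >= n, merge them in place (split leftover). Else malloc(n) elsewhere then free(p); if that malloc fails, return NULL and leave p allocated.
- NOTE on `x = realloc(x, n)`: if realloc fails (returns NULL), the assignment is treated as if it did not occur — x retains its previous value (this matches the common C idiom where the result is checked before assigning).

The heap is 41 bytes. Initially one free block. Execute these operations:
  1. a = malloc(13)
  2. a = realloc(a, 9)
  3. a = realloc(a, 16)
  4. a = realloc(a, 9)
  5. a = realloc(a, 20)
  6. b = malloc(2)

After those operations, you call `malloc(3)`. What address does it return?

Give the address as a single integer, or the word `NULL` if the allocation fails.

Answer: 22

Derivation:
Op 1: a = malloc(13) -> a = 0; heap: [0-12 ALLOC][13-40 FREE]
Op 2: a = realloc(a, 9) -> a = 0; heap: [0-8 ALLOC][9-40 FREE]
Op 3: a = realloc(a, 16) -> a = 0; heap: [0-15 ALLOC][16-40 FREE]
Op 4: a = realloc(a, 9) -> a = 0; heap: [0-8 ALLOC][9-40 FREE]
Op 5: a = realloc(a, 20) -> a = 0; heap: [0-19 ALLOC][20-40 FREE]
Op 6: b = malloc(2) -> b = 20; heap: [0-19 ALLOC][20-21 ALLOC][22-40 FREE]
malloc(3): first-fit scan over [0-19 ALLOC][20-21 ALLOC][22-40 FREE] -> 22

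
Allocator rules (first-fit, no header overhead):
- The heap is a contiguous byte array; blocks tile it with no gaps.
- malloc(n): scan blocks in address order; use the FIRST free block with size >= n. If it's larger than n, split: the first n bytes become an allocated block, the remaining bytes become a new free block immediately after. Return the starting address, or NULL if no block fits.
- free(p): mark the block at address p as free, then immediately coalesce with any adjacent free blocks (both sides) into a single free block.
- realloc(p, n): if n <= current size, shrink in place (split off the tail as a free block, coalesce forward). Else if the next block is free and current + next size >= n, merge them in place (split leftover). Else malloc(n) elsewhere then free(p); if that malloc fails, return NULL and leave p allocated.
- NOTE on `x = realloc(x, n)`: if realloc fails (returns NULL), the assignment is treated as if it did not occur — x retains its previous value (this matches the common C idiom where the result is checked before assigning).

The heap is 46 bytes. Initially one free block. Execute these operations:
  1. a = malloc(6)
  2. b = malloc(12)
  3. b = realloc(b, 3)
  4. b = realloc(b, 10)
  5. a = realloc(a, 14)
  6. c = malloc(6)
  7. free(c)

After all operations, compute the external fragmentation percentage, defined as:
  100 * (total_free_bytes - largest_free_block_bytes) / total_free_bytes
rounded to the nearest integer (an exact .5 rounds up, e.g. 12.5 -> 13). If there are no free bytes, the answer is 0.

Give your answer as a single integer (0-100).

Answer: 27

Derivation:
Op 1: a = malloc(6) -> a = 0; heap: [0-5 ALLOC][6-45 FREE]
Op 2: b = malloc(12) -> b = 6; heap: [0-5 ALLOC][6-17 ALLOC][18-45 FREE]
Op 3: b = realloc(b, 3) -> b = 6; heap: [0-5 ALLOC][6-8 ALLOC][9-45 FREE]
Op 4: b = realloc(b, 10) -> b = 6; heap: [0-5 ALLOC][6-15 ALLOC][16-45 FREE]
Op 5: a = realloc(a, 14) -> a = 16; heap: [0-5 FREE][6-15 ALLOC][16-29 ALLOC][30-45 FREE]
Op 6: c = malloc(6) -> c = 0; heap: [0-5 ALLOC][6-15 ALLOC][16-29 ALLOC][30-45 FREE]
Op 7: free(c) -> (freed c); heap: [0-5 FREE][6-15 ALLOC][16-29 ALLOC][30-45 FREE]
Free blocks: [6 16] total_free=22 largest=16 -> 100*(22-16)/22 = 600/22 ≈ 27.273 -> rounds to 27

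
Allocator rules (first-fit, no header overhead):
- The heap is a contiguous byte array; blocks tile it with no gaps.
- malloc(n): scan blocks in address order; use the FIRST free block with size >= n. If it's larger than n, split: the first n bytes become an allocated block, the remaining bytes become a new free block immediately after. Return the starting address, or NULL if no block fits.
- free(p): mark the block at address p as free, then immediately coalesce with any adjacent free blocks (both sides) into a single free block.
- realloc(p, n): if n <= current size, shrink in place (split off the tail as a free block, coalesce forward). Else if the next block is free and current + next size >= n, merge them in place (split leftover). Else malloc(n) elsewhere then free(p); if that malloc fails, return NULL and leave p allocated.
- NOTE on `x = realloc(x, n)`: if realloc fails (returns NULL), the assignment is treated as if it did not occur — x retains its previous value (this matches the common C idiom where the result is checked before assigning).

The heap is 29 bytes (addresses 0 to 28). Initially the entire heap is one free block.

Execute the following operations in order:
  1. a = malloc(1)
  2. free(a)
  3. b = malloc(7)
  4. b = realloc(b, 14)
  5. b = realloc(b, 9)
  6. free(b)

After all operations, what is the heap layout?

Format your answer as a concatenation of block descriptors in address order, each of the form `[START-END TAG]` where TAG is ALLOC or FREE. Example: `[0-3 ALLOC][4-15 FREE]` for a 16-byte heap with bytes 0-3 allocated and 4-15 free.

Op 1: a = malloc(1) -> a = 0; heap: [0-0 ALLOC][1-28 FREE]
Op 2: free(a) -> (freed a); heap: [0-28 FREE]
Op 3: b = malloc(7) -> b = 0; heap: [0-6 ALLOC][7-28 FREE]
Op 4: b = realloc(b, 14) -> b = 0; heap: [0-13 ALLOC][14-28 FREE]
Op 5: b = realloc(b, 9) -> b = 0; heap: [0-8 ALLOC][9-28 FREE]
Op 6: free(b) -> (freed b); heap: [0-28 FREE]

Answer: [0-28 FREE]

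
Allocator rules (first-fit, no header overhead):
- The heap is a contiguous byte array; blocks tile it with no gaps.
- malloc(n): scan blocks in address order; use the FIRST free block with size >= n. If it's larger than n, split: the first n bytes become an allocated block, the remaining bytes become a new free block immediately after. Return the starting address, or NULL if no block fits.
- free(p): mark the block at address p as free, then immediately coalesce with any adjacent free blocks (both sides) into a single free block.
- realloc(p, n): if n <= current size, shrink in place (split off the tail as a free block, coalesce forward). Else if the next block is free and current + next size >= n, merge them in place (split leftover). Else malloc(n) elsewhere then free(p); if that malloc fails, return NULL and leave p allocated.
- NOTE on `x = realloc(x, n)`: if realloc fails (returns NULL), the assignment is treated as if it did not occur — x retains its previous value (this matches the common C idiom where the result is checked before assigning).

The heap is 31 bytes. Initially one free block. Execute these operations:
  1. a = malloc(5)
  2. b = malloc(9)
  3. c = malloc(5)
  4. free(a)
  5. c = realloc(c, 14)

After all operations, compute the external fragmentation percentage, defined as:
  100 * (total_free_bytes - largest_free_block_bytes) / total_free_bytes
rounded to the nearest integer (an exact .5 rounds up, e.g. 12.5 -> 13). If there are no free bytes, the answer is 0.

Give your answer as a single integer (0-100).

Answer: 38

Derivation:
Op 1: a = malloc(5) -> a = 0; heap: [0-4 ALLOC][5-30 FREE]
Op 2: b = malloc(9) -> b = 5; heap: [0-4 ALLOC][5-13 ALLOC][14-30 FREE]
Op 3: c = malloc(5) -> c = 14; heap: [0-4 ALLOC][5-13 ALLOC][14-18 ALLOC][19-30 FREE]
Op 4: free(a) -> (freed a); heap: [0-4 FREE][5-13 ALLOC][14-18 ALLOC][19-30 FREE]
Op 5: c = realloc(c, 14) -> c = 14; heap: [0-4 FREE][5-13 ALLOC][14-27 ALLOC][28-30 FREE]
Free blocks: [5 3] total_free=8 largest=5 -> 100*(8-5)/8 = 300/8 = 37.5 -> rounds to 38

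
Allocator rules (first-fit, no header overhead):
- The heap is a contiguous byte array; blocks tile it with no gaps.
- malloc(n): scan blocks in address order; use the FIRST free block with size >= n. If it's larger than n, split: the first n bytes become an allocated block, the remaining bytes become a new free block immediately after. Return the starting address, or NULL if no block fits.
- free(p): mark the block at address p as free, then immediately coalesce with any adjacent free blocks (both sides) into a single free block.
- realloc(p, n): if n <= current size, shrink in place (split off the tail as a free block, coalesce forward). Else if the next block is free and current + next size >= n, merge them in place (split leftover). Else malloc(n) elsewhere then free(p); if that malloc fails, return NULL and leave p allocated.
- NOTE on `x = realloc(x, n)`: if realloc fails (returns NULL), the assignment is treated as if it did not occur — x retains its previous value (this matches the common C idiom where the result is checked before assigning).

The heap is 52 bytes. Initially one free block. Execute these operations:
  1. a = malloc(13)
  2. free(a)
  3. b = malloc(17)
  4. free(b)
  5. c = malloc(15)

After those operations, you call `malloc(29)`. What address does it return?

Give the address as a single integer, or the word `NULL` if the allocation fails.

Answer: 15

Derivation:
Op 1: a = malloc(13) -> a = 0; heap: [0-12 ALLOC][13-51 FREE]
Op 2: free(a) -> (freed a); heap: [0-51 FREE]
Op 3: b = malloc(17) -> b = 0; heap: [0-16 ALLOC][17-51 FREE]
Op 4: free(b) -> (freed b); heap: [0-51 FREE]
Op 5: c = malloc(15) -> c = 0; heap: [0-14 ALLOC][15-51 FREE]
malloc(29): first-fit scan over [0-14 ALLOC][15-51 FREE] -> 15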